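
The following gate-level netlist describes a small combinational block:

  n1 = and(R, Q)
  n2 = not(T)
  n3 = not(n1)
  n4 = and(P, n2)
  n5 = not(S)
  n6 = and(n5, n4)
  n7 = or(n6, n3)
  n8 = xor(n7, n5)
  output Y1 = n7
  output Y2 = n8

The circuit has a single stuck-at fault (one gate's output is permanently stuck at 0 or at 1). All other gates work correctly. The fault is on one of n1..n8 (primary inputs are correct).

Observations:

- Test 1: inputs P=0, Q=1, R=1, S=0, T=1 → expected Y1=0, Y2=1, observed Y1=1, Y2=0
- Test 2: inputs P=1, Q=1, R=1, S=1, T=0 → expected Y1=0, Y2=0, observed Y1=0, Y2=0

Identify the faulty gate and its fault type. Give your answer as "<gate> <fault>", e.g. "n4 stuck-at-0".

n4 stuck-at-1

Fault-free values for test 1 (P=0, Q=1, R=1, S=0, T=1): n1=1, n2=0, n3=0, n4=0, n5=1, n6=0, n7=0, n8=1, giving Y1=0, Y2=1. Observed Y1=1, Y2=0.
Test 1: faults giving observed Y1=1, Y2=0 are {n1 stuck-at-0, n3 stuck-at-1, n4 stuck-at-1, n6 stuck-at-1, n7 stuck-at-1}.
Test 2 (P=1, Q=1, R=1, S=1, T=0): fault-free n1=1, n2=1, n3=0, n4=1, n5=0, n6=0, n7=0, n8=0 → Y1=0, Y2=0; observed Y1=0, Y2=0. Eliminates n1 stuck-at-0, n3 stuck-at-1, n6 stuck-at-1, n7 stuck-at-1.
Only n4 stuck-at-1 is consistent with every test.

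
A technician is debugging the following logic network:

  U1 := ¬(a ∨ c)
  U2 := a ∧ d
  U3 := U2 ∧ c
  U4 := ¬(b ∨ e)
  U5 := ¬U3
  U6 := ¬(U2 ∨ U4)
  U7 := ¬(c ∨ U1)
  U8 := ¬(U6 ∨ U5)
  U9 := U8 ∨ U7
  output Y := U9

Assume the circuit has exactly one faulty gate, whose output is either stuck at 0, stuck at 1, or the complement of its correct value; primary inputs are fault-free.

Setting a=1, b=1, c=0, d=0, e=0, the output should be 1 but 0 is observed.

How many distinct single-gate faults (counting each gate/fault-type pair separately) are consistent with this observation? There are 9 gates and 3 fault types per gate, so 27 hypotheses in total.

6

Fault-free: U1=0, U2=0, U3=0, U4=0, U5=1, U6=1, U7=1, U8=0, U9=1 → 1. Observed 0.
  U1: stuck-at-1, inverted output ✓; others ✗
  U2: none of the 3 fault types match ✗
  U3: none of the 3 fault types match ✗
  U4: none of the 3 fault types match ✗
  U5: none of the 3 fault types match ✗
  U6: none of the 3 fault types match ✗
  U7: stuck-at-0, inverted output ✓; others ✗
  U8: none of the 3 fault types match ✗
  U9: stuck-at-0, inverted output ✓; others ✗
Consistent faults: {U1 stuck-at-1, U1 inverted output, U7 stuck-at-0, U7 inverted output, U9 stuck-at-0, U9 inverted output} — 6 in all.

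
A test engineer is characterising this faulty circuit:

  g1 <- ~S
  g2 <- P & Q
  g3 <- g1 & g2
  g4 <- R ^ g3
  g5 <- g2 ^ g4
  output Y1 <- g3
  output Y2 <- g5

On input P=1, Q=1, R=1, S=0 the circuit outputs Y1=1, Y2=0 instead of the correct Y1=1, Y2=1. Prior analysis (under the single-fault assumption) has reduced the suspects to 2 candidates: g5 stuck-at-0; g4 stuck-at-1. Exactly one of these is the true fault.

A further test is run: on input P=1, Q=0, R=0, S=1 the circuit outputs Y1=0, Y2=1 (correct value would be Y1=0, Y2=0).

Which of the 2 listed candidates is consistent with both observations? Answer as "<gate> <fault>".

g4 stuck-at-1

Evaluate each candidate on input P=1, Q=0, R=0, S=1:
  g5 stuck-at-0: g1=0, g2=0, g3=0, g4=0, g5=0 [stuck-at-0] → Y1=0, Y2=0 — eliminated
  g4 stuck-at-1: g1=0, g2=0, g3=0, g4=1 [stuck-at-1], g5=1 → Y1=0, Y2=1 — matches
Only g4 stuck-at-1 reproduces the observed Y1=0, Y2=1.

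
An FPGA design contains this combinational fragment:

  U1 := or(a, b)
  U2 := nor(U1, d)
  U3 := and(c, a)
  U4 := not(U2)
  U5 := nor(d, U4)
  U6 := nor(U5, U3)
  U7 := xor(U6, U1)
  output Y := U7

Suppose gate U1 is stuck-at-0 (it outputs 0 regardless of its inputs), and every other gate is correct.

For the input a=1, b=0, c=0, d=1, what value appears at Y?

1

Propagate with U1 forced: U1=0 [stuck-at-0], U2=0, U3=0, U4=1, U5=0, U6=1, U7=1.
So Y = 1. (Without the fault it would be 0.)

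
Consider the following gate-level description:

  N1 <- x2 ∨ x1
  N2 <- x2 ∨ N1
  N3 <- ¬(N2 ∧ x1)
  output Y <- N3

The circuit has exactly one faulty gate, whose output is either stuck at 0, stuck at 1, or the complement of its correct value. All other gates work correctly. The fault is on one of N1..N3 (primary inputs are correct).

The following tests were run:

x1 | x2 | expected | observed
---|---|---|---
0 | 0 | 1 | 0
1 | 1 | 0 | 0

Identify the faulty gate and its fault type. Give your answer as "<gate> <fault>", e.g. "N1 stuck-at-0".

N3 stuck-at-0

Fault-free values for test 1 (x1=0, x2=0): N1=0, N2=0, N3=1, giving Y=1. Observed 0.
Test 1: faults giving observed 0 are {N3 stuck-at-0, N3 inverted output}.
Test 2 (x1=1, x2=1): fault-free N1=1, N2=1, N3=0 → 0; observed 0. Eliminates N3 inverted output.
Only N3 stuck-at-0 is consistent with every test.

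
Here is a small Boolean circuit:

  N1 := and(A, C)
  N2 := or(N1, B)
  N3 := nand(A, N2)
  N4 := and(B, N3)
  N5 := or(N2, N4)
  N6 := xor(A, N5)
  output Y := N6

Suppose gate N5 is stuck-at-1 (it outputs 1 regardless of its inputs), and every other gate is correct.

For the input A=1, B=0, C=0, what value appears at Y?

0

Propagate with N5 forced: N1=0, N2=0, N3=1, N4=0, N5=1 [stuck-at-1], N6=0.
So Y = 0. (Without the fault it would be 1.)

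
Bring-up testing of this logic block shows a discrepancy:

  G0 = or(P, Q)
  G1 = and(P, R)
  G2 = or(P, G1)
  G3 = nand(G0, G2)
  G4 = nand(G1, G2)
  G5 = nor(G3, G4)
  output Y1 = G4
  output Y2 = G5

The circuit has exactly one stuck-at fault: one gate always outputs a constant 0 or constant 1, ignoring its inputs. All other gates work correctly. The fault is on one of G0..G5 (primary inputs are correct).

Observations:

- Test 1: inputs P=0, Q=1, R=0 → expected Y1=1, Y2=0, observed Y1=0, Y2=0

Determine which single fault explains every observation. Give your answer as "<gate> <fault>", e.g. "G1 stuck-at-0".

G4 stuck-at-0

Fault-free values for test 1 (P=0, Q=1, R=0): G0=1, G1=0, G2=0, G3=1, G4=1, G5=0, giving Y1=1, Y2=0. Observed Y1=0, Y2=0.
Test 1: faults giving observed Y1=0, Y2=0 are {G4 stuck-at-0}.
Only G4 stuck-at-0 is consistent with every test.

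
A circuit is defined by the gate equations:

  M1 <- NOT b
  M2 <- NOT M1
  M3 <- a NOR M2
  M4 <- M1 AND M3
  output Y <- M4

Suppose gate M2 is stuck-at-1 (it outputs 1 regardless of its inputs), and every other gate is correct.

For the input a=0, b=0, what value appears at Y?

0

Propagate with M2 forced: M1=1, M2=1 [stuck-at-1], M3=0, M4=0.
So Y = 0. (Without the fault it would be 1.)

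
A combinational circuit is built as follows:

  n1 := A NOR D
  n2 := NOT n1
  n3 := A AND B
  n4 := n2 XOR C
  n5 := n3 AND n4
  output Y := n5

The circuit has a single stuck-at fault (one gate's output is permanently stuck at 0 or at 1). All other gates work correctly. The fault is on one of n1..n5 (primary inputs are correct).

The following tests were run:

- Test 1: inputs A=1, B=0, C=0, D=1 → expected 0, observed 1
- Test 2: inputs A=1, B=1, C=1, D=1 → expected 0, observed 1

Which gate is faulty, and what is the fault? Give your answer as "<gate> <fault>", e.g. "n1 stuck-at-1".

Fault-free values for test 1 (A=1, B=0, C=0, D=1): n1=0, n2=1, n3=0, n4=1, n5=0, giving Y=0. Observed 1.
Test 1: faults giving observed 1 are {n3 stuck-at-1, n5 stuck-at-1}.
Test 2 (A=1, B=1, C=1, D=1): fault-free n1=0, n2=1, n3=1, n4=0, n5=0 → 0; observed 1. Eliminates n3 stuck-at-1.
Only n5 stuck-at-1 is consistent with every test.

n5 stuck-at-1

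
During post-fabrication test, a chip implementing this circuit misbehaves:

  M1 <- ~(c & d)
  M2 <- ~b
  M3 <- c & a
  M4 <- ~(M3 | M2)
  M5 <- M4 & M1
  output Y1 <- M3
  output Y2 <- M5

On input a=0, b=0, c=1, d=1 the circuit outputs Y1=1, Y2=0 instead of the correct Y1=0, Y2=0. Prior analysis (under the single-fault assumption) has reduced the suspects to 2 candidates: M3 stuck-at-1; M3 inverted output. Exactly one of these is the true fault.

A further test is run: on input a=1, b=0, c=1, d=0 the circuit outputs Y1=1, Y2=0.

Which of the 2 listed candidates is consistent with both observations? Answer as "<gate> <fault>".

Evaluate each candidate on input a=1, b=0, c=1, d=0:
  M3 stuck-at-1: M1=1, M2=1, M3=1 [stuck-at-1], M4=0, M5=0 → Y1=1, Y2=0 — matches
  M3 inverted output: M1=1, M2=1, M3=0 [inverted output], M4=0, M5=0 → Y1=0, Y2=0 — eliminated
Only M3 stuck-at-1 reproduces the observed Y1=1, Y2=0.

M3 stuck-at-1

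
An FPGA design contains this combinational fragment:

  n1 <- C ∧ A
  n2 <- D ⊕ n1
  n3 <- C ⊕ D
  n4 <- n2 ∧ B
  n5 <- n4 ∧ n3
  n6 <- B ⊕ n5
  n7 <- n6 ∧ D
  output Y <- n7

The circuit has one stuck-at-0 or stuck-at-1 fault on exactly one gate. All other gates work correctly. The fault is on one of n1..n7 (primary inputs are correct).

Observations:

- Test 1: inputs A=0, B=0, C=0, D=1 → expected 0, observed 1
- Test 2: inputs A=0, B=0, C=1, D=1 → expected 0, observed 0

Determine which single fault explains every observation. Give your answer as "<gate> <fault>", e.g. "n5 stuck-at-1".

Fault-free values for test 1 (A=0, B=0, C=0, D=1): n1=0, n2=1, n3=1, n4=0, n5=0, n6=0, n7=0, giving Y=0. Observed 1.
Test 1: faults giving observed 1 are {n4 stuck-at-1, n5 stuck-at-1, n6 stuck-at-1, n7 stuck-at-1}.
Test 2 (A=0, B=0, C=1, D=1): fault-free n1=0, n2=1, n3=0, n4=0, n5=0, n6=0, n7=0 → 0; observed 0. Eliminates n5 stuck-at-1, n6 stuck-at-1, n7 stuck-at-1.
Only n4 stuck-at-1 is consistent with every test.

n4 stuck-at-1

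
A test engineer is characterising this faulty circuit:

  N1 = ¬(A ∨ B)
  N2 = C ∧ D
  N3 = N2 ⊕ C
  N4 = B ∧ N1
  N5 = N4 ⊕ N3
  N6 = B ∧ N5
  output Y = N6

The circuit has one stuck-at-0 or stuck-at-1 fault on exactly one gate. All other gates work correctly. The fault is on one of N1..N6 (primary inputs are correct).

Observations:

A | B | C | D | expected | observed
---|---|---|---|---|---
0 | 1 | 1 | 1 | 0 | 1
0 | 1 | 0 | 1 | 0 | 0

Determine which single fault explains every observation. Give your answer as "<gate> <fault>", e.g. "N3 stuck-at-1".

Fault-free values for test 1 (A=0, B=1, C=1, D=1): N1=0, N2=1, N3=0, N4=0, N5=0, N6=0, giving Y=0. Observed 1.
Test 1: faults giving observed 1 are {N1 stuck-at-1, N2 stuck-at-0, N3 stuck-at-1, N4 stuck-at-1, N5 stuck-at-1, N6 stuck-at-1}.
Test 2 (A=0, B=1, C=0, D=1): fault-free N1=0, N2=0, N3=0, N4=0, N5=0, N6=0 → 0; observed 0. Eliminates N1 stuck-at-1, N3 stuck-at-1, N4 stuck-at-1, N5 stuck-at-1, N6 stuck-at-1.
Only N2 stuck-at-0 is consistent with every test.

N2 stuck-at-0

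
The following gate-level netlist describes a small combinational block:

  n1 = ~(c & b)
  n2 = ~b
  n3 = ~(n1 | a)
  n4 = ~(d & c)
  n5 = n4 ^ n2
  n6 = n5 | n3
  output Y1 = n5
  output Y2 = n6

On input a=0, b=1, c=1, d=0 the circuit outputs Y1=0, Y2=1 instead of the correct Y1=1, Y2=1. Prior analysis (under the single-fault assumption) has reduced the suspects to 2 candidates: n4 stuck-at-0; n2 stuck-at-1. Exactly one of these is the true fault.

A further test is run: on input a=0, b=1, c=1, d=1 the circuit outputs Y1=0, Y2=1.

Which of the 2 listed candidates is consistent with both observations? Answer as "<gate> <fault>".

Evaluate each candidate on input a=0, b=1, c=1, d=1:
  n4 stuck-at-0: n1=0, n2=0, n3=1, n4=0 [stuck-at-0], n5=0, n6=1 → Y1=0, Y2=1 — matches
  n2 stuck-at-1: n1=0, n2=1 [stuck-at-1], n3=1, n4=0, n5=1, n6=1 → Y1=1, Y2=1 — eliminated
Only n4 stuck-at-0 reproduces the observed Y1=0, Y2=1.

n4 stuck-at-0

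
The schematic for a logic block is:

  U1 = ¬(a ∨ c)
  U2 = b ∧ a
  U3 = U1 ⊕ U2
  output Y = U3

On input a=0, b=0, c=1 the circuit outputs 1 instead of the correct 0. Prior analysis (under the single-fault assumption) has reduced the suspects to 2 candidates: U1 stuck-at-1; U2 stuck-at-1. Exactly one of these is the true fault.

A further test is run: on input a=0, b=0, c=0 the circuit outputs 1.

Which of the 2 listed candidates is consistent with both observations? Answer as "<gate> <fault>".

U1 stuck-at-1

Evaluate each candidate on input a=0, b=0, c=0:
  U1 stuck-at-1: U1=1 [stuck-at-1], U2=0, U3=1 → 1 — matches
  U2 stuck-at-1: U1=1, U2=1 [stuck-at-1], U3=0 → 0 — eliminated
Only U1 stuck-at-1 reproduces the observed 1.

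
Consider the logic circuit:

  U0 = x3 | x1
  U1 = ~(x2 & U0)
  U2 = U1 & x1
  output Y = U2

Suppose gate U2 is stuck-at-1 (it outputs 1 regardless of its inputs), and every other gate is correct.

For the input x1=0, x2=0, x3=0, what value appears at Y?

1

Propagate with U2 forced: U0=0, U1=1, U2=1 [stuck-at-1].
So Y = 1. (Without the fault it would be 0.)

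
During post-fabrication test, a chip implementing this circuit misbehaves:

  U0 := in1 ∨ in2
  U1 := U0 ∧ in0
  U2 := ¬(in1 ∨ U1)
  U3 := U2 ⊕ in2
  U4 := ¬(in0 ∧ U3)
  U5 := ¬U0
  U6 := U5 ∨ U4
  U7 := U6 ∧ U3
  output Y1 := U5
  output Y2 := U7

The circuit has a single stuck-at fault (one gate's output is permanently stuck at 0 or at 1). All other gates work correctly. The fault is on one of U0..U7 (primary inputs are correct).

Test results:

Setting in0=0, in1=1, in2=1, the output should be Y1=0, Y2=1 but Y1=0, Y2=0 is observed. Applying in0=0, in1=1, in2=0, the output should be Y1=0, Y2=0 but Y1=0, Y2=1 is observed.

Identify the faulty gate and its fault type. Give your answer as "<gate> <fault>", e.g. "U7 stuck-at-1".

U2 stuck-at-1

Fault-free values for test 1 (in0=0, in1=1, in2=1): U0=1, U1=0, U2=0, U3=1, U4=1, U5=0, U6=1, U7=1, giving Y1=0, Y2=1. Observed Y1=0, Y2=0.
Test 1: faults giving observed Y1=0, Y2=0 are {U2 stuck-at-1, U3 stuck-at-0, U4 stuck-at-0, U6 stuck-at-0, U7 stuck-at-0}.
Test 2 (in0=0, in1=1, in2=0): fault-free U0=1, U1=0, U2=0, U3=0, U4=1, U5=0, U6=1, U7=0 → Y1=0, Y2=0; observed Y1=0, Y2=1. Eliminates U3 stuck-at-0, U4 stuck-at-0, U6 stuck-at-0, U7 stuck-at-0.
Only U2 stuck-at-1 is consistent with every test.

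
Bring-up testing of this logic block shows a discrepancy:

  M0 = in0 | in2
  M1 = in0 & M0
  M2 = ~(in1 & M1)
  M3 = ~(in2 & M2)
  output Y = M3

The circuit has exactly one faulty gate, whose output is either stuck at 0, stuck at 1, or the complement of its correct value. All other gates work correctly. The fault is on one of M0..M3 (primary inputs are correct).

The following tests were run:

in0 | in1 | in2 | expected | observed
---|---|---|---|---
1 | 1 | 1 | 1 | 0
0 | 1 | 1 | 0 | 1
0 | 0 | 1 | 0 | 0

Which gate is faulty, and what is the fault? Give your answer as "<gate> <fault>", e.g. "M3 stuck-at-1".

Fault-free values for test 1 (in0=1, in1=1, in2=1): M0=1, M1=1, M2=0, M3=1, giving Y=1. Observed 0.
Test 1: faults giving observed 0 are {M0 stuck-at-0, M0 inverted output, M1 stuck-at-0, M1 inverted output, M2 stuck-at-1, M2 inverted output, M3 stuck-at-0, M3 inverted output}.
Test 2 (in0=0, in1=1, in2=1): fault-free M0=1, M1=0, M2=1, M3=0 → 0; observed 1. Eliminates M0 stuck-at-0, M0 inverted output, M1 stuck-at-0, M2 stuck-at-1, M3 stuck-at-0.
Test 3 (in0=0, in1=0, in2=1): fault-free M0=1, M1=0, M2=1, M3=0 → 0; observed 0. Eliminates M2 inverted output, M3 inverted output.
Only M1 inverted output is consistent with every test.

M1 inverted output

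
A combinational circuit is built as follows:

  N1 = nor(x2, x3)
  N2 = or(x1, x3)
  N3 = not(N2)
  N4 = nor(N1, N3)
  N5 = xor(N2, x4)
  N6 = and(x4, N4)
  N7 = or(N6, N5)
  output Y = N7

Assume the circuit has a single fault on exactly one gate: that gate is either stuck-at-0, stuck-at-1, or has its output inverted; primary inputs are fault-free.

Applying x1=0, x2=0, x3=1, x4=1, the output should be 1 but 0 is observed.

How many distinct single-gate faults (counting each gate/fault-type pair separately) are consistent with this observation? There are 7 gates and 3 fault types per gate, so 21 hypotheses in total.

10

Fault-free: N1=0, N2=1, N3=0, N4=1, N5=0, N6=1, N7=1 → 1. Observed 0.
  N1: stuck-at-1, inverted output ✓; others ✗
  N2: none of the 3 fault types match ✗
  N3: stuck-at-1, inverted output ✓; others ✗
  N4: stuck-at-0, inverted output ✓; others ✗
  N5: none of the 3 fault types match ✗
  N6: stuck-at-0, inverted output ✓; others ✗
  N7: stuck-at-0, inverted output ✓; others ✗
Consistent faults: {N1 stuck-at-1, N1 inverted output, N3 stuck-at-1, N3 inverted output, N4 stuck-at-0, N4 inverted output, N6 stuck-at-0, N6 inverted output, N7 stuck-at-0, N7 inverted output} — 10 in all.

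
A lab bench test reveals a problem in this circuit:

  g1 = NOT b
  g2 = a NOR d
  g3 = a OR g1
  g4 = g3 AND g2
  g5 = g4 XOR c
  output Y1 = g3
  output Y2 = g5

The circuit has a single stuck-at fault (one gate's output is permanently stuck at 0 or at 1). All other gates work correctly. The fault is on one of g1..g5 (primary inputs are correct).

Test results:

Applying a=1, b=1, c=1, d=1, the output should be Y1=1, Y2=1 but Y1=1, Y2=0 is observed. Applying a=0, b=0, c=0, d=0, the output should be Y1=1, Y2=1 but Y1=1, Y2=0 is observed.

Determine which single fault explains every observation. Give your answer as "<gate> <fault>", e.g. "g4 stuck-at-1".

Fault-free values for test 1 (a=1, b=1, c=1, d=1): g1=0, g2=0, g3=1, g4=0, g5=1, giving Y1=1, Y2=1. Observed Y1=1, Y2=0.
Test 1: faults giving observed Y1=1, Y2=0 are {g2 stuck-at-1, g4 stuck-at-1, g5 stuck-at-0}.
Test 2 (a=0, b=0, c=0, d=0): fault-free g1=1, g2=1, g3=1, g4=1, g5=1 → Y1=1, Y2=1; observed Y1=1, Y2=0. Eliminates g2 stuck-at-1, g4 stuck-at-1.
Only g5 stuck-at-0 is consistent with every test.

g5 stuck-at-0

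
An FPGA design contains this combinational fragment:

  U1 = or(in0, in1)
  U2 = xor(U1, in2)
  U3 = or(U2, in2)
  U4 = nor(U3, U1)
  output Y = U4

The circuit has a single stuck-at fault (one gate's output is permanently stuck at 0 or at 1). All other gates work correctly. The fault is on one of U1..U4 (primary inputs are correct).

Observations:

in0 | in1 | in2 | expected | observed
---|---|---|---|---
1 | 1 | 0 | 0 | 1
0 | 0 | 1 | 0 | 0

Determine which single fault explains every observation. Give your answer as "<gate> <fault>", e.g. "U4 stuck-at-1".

Fault-free values for test 1 (in0=1, in1=1, in2=0): U1=1, U2=1, U3=1, U4=0, giving Y=0. Observed 1.
Test 1: faults giving observed 1 are {U1 stuck-at-0, U4 stuck-at-1}.
Test 2 (in0=0, in1=0, in2=1): fault-free U1=0, U2=1, U3=1, U4=0 → 0; observed 0. Eliminates U4 stuck-at-1.
Only U1 stuck-at-0 is consistent with every test.

U1 stuck-at-0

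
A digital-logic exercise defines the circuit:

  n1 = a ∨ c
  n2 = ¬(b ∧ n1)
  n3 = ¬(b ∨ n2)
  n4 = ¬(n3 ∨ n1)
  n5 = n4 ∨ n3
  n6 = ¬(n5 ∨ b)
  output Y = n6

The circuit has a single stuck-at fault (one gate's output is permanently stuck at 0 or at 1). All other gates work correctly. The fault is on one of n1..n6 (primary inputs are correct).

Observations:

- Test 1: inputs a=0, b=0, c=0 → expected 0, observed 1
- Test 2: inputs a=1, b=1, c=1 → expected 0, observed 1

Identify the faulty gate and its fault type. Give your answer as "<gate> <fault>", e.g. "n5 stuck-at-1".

Fault-free values for test 1 (a=0, b=0, c=0): n1=0, n2=1, n3=0, n4=1, n5=1, n6=0, giving Y=0. Observed 1.
Test 1: faults giving observed 1 are {n1 stuck-at-1, n4 stuck-at-0, n5 stuck-at-0, n6 stuck-at-1}.
Test 2 (a=1, b=1, c=1): fault-free n1=1, n2=0, n3=0, n4=0, n5=0, n6=0 → 0; observed 1. Eliminates n1 stuck-at-1, n4 stuck-at-0, n5 stuck-at-0.
Only n6 stuck-at-1 is consistent with every test.

n6 stuck-at-1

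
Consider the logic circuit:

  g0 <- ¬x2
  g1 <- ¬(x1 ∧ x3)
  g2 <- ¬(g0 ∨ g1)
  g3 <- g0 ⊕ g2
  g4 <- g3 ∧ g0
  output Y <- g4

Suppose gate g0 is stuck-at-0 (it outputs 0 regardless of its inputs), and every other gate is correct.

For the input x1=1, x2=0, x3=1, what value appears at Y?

Propagate with g0 forced: g0=0 [stuck-at-0], g1=0, g2=1, g3=1, g4=0.
So Y = 0. (Without the fault it would be 1.)

0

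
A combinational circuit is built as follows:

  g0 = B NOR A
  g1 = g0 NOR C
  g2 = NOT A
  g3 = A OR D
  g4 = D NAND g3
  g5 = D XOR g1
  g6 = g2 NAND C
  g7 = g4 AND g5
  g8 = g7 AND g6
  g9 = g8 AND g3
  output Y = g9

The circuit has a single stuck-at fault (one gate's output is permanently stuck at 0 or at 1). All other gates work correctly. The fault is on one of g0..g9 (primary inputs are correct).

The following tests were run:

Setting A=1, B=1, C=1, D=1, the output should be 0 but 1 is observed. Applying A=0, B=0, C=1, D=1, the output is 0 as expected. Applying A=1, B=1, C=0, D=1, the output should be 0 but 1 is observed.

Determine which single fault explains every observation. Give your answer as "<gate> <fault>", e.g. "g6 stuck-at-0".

g7 stuck-at-1

Fault-free values for test 1 (A=1, B=1, C=1, D=1): g0=0, g1=0, g2=0, g3=1, g4=0, g5=1, g6=1, g7=0, g8=0, g9=0, giving Y=0. Observed 1.
Test 1: faults giving observed 1 are {g4 stuck-at-1, g7 stuck-at-1, g8 stuck-at-1, g9 stuck-at-1}.
Test 2 (A=0, B=0, C=1, D=1): fault-free g0=1, g1=0, g2=1, g3=1, g4=0, g5=1, g6=0, g7=0, g8=0, g9=0 → 0; observed 0. Eliminates g8 stuck-at-1, g9 stuck-at-1.
Test 3 (A=1, B=1, C=0, D=1): fault-free g0=0, g1=1, g2=0, g3=1, g4=0, g5=0, g6=1, g7=0, g8=0, g9=0 → 0; observed 1. Eliminates g4 stuck-at-1.
Only g7 stuck-at-1 is consistent with every test.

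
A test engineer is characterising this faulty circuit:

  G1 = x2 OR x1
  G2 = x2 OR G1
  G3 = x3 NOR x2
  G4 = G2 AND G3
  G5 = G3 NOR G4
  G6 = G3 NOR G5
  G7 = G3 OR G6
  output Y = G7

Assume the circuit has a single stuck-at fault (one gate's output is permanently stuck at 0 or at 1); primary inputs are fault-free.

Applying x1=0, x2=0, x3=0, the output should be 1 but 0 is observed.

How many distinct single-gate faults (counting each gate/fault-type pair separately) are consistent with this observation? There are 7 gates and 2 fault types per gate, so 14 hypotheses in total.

2

Fault-free: G1=0, G2=0, G3=1, G4=0, G5=0, G6=0, G7=1 → 1. Observed 0.
  G1 stuck-at-0: output 1 ✗
  G1 stuck-at-1: output 1 ✗
  G2 stuck-at-0: output 1 ✗
  G2 stuck-at-1: output 1 ✗
  G3 stuck-at-0: output 0 ✓
  G3 stuck-at-1: output 1 ✗
  G4 stuck-at-0: output 1 ✗
  G4 stuck-at-1: output 1 ✗
  G5 stuck-at-0: output 1 ✗
  G5 stuck-at-1: output 1 ✗
  G6 stuck-at-0: output 1 ✗
  G6 stuck-at-1: output 1 ✗
  G7 stuck-at-0: output 0 ✓
  G7 stuck-at-1: output 1 ✗
Consistent faults: {G3 stuck-at-0, G7 stuck-at-0} — 2 in all.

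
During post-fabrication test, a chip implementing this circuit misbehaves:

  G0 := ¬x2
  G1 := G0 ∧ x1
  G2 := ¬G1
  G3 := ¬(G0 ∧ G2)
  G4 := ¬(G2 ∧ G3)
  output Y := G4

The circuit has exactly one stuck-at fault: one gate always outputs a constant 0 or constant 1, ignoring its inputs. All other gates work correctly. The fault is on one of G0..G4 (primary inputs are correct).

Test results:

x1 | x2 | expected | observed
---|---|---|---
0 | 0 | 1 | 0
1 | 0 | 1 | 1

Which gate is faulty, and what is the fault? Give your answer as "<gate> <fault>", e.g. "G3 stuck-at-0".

G3 stuck-at-1

Fault-free values for test 1 (x1=0, x2=0): G0=1, G1=0, G2=1, G3=0, G4=1, giving Y=1. Observed 0.
Test 1: faults giving observed 0 are {G0 stuck-at-0, G3 stuck-at-1, G4 stuck-at-0}.
Test 2 (x1=1, x2=0): fault-free G0=1, G1=1, G2=0, G3=1, G4=1 → 1; observed 1. Eliminates G0 stuck-at-0, G4 stuck-at-0.
Only G3 stuck-at-1 is consistent with every test.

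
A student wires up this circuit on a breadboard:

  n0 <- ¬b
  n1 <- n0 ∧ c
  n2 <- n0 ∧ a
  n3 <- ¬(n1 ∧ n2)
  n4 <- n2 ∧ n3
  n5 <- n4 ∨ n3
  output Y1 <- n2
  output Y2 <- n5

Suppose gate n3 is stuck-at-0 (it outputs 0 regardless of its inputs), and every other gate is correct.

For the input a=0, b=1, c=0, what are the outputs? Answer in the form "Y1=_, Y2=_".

Y1=0, Y2=0

Propagate with n3 forced: n0=0, n1=0, n2=0, n3=0 [stuck-at-0], n4=0, n5=0.
So the outputs are Y1=0, Y2=0. (Without the fault they would be Y1=0, Y2=1.)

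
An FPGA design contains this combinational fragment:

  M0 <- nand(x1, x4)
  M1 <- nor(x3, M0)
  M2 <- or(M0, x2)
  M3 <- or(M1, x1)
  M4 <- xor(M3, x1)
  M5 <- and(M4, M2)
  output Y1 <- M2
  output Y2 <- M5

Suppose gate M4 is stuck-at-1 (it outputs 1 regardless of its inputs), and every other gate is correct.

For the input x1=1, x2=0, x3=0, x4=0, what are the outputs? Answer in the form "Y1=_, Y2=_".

Y1=1, Y2=1

Propagate with M4 forced: M0=1, M1=0, M2=1, M3=1, M4=1 [stuck-at-1], M5=1.
So the outputs are Y1=1, Y2=1. (Without the fault they would be Y1=1, Y2=0.)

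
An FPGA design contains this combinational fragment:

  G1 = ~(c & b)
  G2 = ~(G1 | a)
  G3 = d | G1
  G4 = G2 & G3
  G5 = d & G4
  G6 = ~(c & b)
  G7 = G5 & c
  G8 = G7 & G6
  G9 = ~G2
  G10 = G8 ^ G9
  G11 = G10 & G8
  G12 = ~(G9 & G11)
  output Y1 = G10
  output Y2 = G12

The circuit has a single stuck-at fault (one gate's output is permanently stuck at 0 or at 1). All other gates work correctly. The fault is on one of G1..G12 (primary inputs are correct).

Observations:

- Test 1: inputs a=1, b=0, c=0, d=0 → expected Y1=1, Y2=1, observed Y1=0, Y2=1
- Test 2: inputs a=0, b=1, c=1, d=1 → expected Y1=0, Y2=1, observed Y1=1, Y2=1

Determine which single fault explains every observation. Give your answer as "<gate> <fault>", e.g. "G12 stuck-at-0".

Fault-free values for test 1 (a=1, b=0, c=0, d=0): G1=1, G2=0, G3=1, G4=0, G5=0, G6=1, G7=0, G8=0, G9=1, G10=1, G11=0, G12=1, giving Y1=1, Y2=1. Observed Y1=0, Y2=1.
Test 1: faults giving observed Y1=0, Y2=1 are {G2 stuck-at-1, G7 stuck-at-1, G8 stuck-at-1, G9 stuck-at-0, G10 stuck-at-0}.
Test 2 (a=0, b=1, c=1, d=1): fault-free G1=0, G2=1, G3=1, G4=1, G5=1, G6=0, G7=1, G8=0, G9=0, G10=0, G11=0, G12=1 → Y1=0, Y2=1; observed Y1=1, Y2=1. Eliminates G2 stuck-at-1, G7 stuck-at-1, G9 stuck-at-0, G10 stuck-at-0.
Only G8 stuck-at-1 is consistent with every test.

G8 stuck-at-1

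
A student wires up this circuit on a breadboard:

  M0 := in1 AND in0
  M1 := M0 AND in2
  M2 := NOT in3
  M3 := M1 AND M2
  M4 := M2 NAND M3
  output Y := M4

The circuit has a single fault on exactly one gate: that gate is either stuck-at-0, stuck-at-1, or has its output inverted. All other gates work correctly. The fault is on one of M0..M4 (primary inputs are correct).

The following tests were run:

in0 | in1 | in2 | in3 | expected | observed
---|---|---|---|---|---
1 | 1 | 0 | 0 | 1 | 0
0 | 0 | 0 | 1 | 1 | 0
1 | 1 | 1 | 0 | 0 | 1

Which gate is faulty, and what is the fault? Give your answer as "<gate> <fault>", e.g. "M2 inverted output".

Fault-free values for test 1 (in0=1, in1=1, in2=0, in3=0): M0=1, M1=0, M2=1, M3=0, M4=1, giving Y=1. Observed 0.
Test 1: faults giving observed 0 are {M1 stuck-at-1, M1 inverted output, M3 stuck-at-1, M3 inverted output, M4 stuck-at-0, M4 inverted output}.
Test 2 (in0=0, in1=0, in2=0, in3=1): fault-free M0=0, M1=0, M2=0, M3=0, M4=1 → 1; observed 0. Eliminates M1 stuck-at-1, M1 inverted output, M3 stuck-at-1, M3 inverted output.
Test 3 (in0=1, in1=1, in2=1, in3=0): fault-free M0=1, M1=1, M2=1, M3=1, M4=0 → 0; observed 1. Eliminates M4 stuck-at-0.
Only M4 inverted output is consistent with every test.

M4 inverted output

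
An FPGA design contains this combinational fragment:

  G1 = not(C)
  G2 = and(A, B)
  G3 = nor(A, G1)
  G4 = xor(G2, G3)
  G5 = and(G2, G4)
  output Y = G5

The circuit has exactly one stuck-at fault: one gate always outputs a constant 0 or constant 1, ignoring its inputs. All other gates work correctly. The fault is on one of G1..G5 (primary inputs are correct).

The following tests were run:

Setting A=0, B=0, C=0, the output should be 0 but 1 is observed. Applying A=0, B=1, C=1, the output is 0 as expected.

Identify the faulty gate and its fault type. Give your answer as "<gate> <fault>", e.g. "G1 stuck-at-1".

Fault-free values for test 1 (A=0, B=0, C=0): G1=1, G2=0, G3=0, G4=0, G5=0, giving Y=0. Observed 1.
Test 1: faults giving observed 1 are {G2 stuck-at-1, G5 stuck-at-1}.
Test 2 (A=0, B=1, C=1): fault-free G1=0, G2=0, G3=1, G4=1, G5=0 → 0; observed 0. Eliminates G5 stuck-at-1.
Only G2 stuck-at-1 is consistent with every test.

G2 stuck-at-1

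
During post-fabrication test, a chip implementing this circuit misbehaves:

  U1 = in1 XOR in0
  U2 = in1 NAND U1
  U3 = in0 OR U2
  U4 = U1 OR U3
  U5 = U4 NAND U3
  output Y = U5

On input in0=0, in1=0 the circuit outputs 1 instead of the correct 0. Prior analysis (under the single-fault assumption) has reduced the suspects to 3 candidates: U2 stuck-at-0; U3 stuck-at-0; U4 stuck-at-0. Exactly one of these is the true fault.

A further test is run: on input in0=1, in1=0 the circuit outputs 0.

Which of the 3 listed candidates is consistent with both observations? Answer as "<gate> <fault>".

Evaluate each candidate on input in0=1, in1=0:
  U2 stuck-at-0: U1=1, U2=0 [stuck-at-0], U3=1, U4=1, U5=0 → 0 — matches
  U3 stuck-at-0: U1=1, U2=1, U3=0 [stuck-at-0], U4=1, U5=1 → 1 — eliminated
  U4 stuck-at-0: U1=1, U2=1, U3=1, U4=0 [stuck-at-0], U5=1 → 1 — eliminated
Only U2 stuck-at-0 reproduces the observed 0.

U2 stuck-at-0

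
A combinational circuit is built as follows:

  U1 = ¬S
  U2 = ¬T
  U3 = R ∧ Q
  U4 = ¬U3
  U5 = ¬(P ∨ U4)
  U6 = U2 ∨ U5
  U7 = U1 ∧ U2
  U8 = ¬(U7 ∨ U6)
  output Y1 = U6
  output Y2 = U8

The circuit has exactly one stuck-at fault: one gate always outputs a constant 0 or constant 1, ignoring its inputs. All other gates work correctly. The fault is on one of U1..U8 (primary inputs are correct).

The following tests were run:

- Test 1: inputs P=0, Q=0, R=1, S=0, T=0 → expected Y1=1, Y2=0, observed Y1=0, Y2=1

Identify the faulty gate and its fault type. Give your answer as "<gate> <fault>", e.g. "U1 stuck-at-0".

Fault-free values for test 1 (P=0, Q=0, R=1, S=0, T=0): U1=1, U2=1, U3=0, U4=1, U5=0, U6=1, U7=1, U8=0, giving Y1=1, Y2=0. Observed Y1=0, Y2=1.
Test 1: faults giving observed Y1=0, Y2=1 are {U2 stuck-at-0}.
Only U2 stuck-at-0 is consistent with every test.

U2 stuck-at-0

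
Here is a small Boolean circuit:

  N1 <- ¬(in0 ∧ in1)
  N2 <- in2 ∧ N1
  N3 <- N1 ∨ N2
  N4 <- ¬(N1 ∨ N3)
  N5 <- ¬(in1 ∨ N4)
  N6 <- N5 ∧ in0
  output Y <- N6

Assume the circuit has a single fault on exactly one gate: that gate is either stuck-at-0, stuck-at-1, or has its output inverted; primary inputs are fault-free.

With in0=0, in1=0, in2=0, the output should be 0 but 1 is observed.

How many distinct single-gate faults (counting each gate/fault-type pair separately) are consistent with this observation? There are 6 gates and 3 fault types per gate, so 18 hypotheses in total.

Fault-free: N1=1, N2=0, N3=1, N4=0, N5=1, N6=0 → 0. Observed 1.
  N1: none of the 3 fault types match ✗
  N2: none of the 3 fault types match ✗
  N3: none of the 3 fault types match ✗
  N4: none of the 3 fault types match ✗
  N5: none of the 3 fault types match ✗
  N6: stuck-at-1, inverted output ✓; others ✗
Consistent faults: {N6 stuck-at-1, N6 inverted output} — 2 in all.

2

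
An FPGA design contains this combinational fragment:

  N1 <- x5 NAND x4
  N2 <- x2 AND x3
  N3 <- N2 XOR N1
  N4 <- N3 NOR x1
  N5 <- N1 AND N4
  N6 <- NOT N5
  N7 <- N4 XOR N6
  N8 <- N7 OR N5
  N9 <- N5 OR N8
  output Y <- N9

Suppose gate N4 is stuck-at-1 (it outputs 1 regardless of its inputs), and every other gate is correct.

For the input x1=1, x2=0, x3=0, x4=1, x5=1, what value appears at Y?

Propagate with N4 forced: N1=0, N2=0, N3=0, N4=1 [stuck-at-1], N5=0, N6=1, N7=0, N8=0, N9=0.
So Y = 0. (Without the fault it would be 1.)

0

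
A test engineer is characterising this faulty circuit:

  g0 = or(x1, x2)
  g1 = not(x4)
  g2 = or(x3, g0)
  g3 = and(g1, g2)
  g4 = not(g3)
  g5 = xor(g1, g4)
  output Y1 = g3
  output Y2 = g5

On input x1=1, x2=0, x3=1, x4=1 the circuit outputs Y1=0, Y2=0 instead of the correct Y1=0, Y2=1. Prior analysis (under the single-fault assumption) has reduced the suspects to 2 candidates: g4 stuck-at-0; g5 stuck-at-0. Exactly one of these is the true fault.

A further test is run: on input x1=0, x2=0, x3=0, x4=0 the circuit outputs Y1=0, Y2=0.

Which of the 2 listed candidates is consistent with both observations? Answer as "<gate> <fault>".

Evaluate each candidate on input x1=0, x2=0, x3=0, x4=0:
  g4 stuck-at-0: g0=0, g1=1, g2=0, g3=0, g4=0 [stuck-at-0], g5=1 → Y1=0, Y2=1 — eliminated
  g5 stuck-at-0: g0=0, g1=1, g2=0, g3=0, g4=1, g5=0 [stuck-at-0] → Y1=0, Y2=0 — matches
Only g5 stuck-at-0 reproduces the observed Y1=0, Y2=0.

g5 stuck-at-0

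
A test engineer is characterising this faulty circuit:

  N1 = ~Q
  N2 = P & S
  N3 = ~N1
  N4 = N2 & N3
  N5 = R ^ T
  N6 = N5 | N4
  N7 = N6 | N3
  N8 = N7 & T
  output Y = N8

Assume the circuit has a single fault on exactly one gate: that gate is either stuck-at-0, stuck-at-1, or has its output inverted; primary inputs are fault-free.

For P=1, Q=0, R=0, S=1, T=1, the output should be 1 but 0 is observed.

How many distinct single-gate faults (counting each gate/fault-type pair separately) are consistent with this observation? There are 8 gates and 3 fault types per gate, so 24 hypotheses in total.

Fault-free: N1=1, N2=1, N3=0, N4=0, N5=1, N6=1, N7=1, N8=1 → 1. Observed 0.
  N1: none of the 3 fault types match ✗
  N2: none of the 3 fault types match ✗
  N3: none of the 3 fault types match ✗
  N4: none of the 3 fault types match ✗
  N5: stuck-at-0, inverted output ✓; others ✗
  N6: stuck-at-0, inverted output ✓; others ✗
  N7: stuck-at-0, inverted output ✓; others ✗
  N8: stuck-at-0, inverted output ✓; others ✗
Consistent faults: {N5 stuck-at-0, N5 inverted output, N6 stuck-at-0, N6 inverted output, N7 stuck-at-0, N7 inverted output, N8 stuck-at-0, N8 inverted output} — 8 in all.

8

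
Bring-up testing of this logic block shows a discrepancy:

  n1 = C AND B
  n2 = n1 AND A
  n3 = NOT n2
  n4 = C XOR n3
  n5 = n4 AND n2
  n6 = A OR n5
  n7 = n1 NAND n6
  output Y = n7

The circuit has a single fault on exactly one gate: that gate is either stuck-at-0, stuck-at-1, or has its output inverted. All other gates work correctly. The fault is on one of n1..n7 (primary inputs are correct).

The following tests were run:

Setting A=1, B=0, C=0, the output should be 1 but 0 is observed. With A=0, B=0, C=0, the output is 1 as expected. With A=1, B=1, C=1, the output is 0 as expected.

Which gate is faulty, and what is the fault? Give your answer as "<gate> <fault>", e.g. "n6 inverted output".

n1 stuck-at-1

Fault-free values for test 1 (A=1, B=0, C=0): n1=0, n2=0, n3=1, n4=1, n5=0, n6=1, n7=1, giving Y=1. Observed 0.
Test 1: faults giving observed 0 are {n1 stuck-at-1, n1 inverted output, n7 stuck-at-0, n7 inverted output}.
Test 2 (A=0, B=0, C=0): fault-free n1=0, n2=0, n3=1, n4=1, n5=0, n6=0, n7=1 → 1; observed 1. Eliminates n7 stuck-at-0, n7 inverted output.
Test 3 (A=1, B=1, C=1): fault-free n1=1, n2=1, n3=0, n4=1, n5=1, n6=1, n7=0 → 0; observed 0. Eliminates n1 inverted output.
Only n1 stuck-at-1 is consistent with every test.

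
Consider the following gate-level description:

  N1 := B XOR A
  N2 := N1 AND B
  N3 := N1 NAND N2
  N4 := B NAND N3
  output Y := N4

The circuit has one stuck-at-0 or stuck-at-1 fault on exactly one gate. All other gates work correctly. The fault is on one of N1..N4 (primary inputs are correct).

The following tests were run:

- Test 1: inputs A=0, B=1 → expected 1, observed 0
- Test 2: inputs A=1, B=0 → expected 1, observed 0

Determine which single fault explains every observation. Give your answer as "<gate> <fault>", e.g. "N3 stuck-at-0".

Fault-free values for test 1 (A=0, B=1): N1=1, N2=1, N3=0, N4=1, giving Y=1. Observed 0.
Test 1: faults giving observed 0 are {N1 stuck-at-0, N2 stuck-at-0, N3 stuck-at-1, N4 stuck-at-0}.
Test 2 (A=1, B=0): fault-free N1=1, N2=0, N3=1, N4=1 → 1; observed 0. Eliminates N1 stuck-at-0, N2 stuck-at-0, N3 stuck-at-1.
Only N4 stuck-at-0 is consistent with every test.

N4 stuck-at-0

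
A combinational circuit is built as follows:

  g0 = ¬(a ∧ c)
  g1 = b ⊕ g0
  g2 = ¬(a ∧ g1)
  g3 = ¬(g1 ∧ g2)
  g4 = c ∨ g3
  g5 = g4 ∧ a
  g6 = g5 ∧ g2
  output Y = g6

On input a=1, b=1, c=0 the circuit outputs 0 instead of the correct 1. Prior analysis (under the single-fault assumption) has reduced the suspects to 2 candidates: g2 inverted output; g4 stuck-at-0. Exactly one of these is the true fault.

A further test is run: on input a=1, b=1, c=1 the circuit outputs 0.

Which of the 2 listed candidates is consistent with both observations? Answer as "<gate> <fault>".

Evaluate each candidate on input a=1, b=1, c=1:
  g2 inverted output: g0=0, g1=1, g2=1 [inverted output], g3=0, g4=1, g5=1, g6=1 → 1 — eliminated
  g4 stuck-at-0: g0=0, g1=1, g2=0, g3=1, g4=0 [stuck-at-0], g5=0, g6=0 → 0 — matches
Only g4 stuck-at-0 reproduces the observed 0.

g4 stuck-at-0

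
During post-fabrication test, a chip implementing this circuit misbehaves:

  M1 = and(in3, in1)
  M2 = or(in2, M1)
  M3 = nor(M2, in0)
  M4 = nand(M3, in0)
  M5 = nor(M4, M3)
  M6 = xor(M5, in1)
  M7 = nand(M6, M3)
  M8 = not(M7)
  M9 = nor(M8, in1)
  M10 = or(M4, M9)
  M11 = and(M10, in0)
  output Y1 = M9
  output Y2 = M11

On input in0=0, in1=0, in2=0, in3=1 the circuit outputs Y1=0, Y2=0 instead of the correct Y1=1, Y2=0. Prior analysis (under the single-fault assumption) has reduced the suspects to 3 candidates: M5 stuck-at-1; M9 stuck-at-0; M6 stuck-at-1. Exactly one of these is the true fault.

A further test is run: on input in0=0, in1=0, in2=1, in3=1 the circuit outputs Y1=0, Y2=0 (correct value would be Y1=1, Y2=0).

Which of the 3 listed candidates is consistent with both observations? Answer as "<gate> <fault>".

Evaluate each candidate on input in0=0, in1=0, in2=1, in3=1:
  M5 stuck-at-1: M1=0, M2=1, M3=0, M4=1, M5=1 [stuck-at-1], M6=1, M7=1, M8=0, M9=1, M10=1, M11=0 → Y1=1, Y2=0 — eliminated
  M9 stuck-at-0: M1=0, M2=1, M3=0, M4=1, M5=0, M6=0, M7=1, M8=0, M9=0 [stuck-at-0], M10=1, M11=0 → Y1=0, Y2=0 — matches
  M6 stuck-at-1: M1=0, M2=1, M3=0, M4=1, M5=0, M6=1 [stuck-at-1], M7=1, M8=0, M9=1, M10=1, M11=0 → Y1=1, Y2=0 — eliminated
Only M9 stuck-at-0 reproduces the observed Y1=0, Y2=0.

M9 stuck-at-0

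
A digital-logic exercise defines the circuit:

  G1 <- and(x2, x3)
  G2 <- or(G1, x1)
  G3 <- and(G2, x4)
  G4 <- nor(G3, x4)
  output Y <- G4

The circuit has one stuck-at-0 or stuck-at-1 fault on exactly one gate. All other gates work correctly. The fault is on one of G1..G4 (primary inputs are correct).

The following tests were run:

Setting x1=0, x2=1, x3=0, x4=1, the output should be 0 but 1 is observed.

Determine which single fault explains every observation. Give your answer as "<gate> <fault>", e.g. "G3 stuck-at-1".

G4 stuck-at-1

Fault-free values for test 1 (x1=0, x2=1, x3=0, x4=1): G1=0, G2=0, G3=0, G4=0, giving Y=0. Observed 1.
Test 1: faults giving observed 1 are {G4 stuck-at-1}.
Only G4 stuck-at-1 is consistent with every test.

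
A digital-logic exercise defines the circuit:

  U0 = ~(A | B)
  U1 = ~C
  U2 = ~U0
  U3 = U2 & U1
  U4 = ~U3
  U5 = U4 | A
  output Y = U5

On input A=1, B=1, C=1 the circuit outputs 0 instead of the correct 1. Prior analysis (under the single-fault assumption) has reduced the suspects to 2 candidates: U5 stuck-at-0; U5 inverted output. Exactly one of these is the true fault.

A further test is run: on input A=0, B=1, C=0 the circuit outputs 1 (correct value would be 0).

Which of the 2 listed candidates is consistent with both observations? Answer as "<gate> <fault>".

U5 inverted output

Evaluate each candidate on input A=0, B=1, C=0:
  U5 stuck-at-0: U0=0, U1=1, U2=1, U3=1, U4=0, U5=0 [stuck-at-0] → 0 — eliminated
  U5 inverted output: U0=0, U1=1, U2=1, U3=1, U4=0, U5=1 [inverted output] → 1 — matches
Only U5 inverted output reproduces the observed 1.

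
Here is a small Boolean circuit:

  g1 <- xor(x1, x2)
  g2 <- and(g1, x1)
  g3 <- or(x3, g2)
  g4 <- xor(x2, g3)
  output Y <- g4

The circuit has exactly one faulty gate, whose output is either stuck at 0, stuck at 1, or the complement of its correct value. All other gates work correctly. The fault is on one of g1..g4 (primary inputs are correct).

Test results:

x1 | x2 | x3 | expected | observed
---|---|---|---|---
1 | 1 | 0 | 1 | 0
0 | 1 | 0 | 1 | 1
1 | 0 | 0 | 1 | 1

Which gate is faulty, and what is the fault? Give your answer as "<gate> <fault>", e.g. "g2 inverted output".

Fault-free values for test 1 (x1=1, x2=1, x3=0): g1=0, g2=0, g3=0, g4=1, giving Y=1. Observed 0.
Test 1: faults giving observed 0 are {g1 stuck-at-1, g1 inverted output, g2 stuck-at-1, g2 inverted output, g3 stuck-at-1, g3 inverted output, g4 stuck-at-0, g4 inverted output}.
Test 2 (x1=0, x2=1, x3=0): fault-free g1=1, g2=0, g3=0, g4=1 → 1; observed 1. Eliminates g2 stuck-at-1, g2 inverted output, g3 stuck-at-1, g3 inverted output, g4 stuck-at-0, g4 inverted output.
Test 3 (x1=1, x2=0, x3=0): fault-free g1=1, g2=1, g3=1, g4=1 → 1; observed 1. Eliminates g1 inverted output.
Only g1 stuck-at-1 is consistent with every test.

g1 stuck-at-1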